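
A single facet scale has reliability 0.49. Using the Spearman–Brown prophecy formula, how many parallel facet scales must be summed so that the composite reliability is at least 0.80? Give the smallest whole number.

k ≥ ρ*(1−ρ₁)/(ρ₁(1−ρ*)) = 0.80·0.51 / (0.49·0.20) = 4.163.
Smallest integer k = 5.

5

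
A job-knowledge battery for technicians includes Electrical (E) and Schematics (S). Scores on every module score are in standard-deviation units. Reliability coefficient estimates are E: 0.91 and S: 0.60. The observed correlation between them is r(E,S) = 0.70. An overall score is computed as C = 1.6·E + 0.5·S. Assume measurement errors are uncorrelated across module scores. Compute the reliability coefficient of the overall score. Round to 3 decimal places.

Var(C) = 1.6² + 0.5² + 2·[0.8·0.70] = 2.81 + 1.12 = 3.93.
Under uncorrelated errors the observed covariances equal the true-score covariances, so only the own-variance terms attenuate.
True-score variance = [1.6²·0.91 + 0.5²·0.60] + 1.12 = 2.4796 + 1.12 = 3.5996.
Reliability = 3.5996 / 3.93 = 0.916.

0.916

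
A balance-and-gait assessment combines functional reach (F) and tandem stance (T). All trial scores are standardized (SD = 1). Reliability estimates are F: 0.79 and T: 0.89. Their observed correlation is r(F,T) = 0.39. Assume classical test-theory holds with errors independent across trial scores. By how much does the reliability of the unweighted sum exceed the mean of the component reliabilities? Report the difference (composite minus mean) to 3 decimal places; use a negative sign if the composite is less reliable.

0.045

Var(sum) = 2 + 0.78 = 2.78; true-score variance = 1.68 + 0.78 = 2.46; composite reliability = 0.8849.
Mean component reliability = 0.8400.
Difference = 0.8849 − 0.8400 = 0.045.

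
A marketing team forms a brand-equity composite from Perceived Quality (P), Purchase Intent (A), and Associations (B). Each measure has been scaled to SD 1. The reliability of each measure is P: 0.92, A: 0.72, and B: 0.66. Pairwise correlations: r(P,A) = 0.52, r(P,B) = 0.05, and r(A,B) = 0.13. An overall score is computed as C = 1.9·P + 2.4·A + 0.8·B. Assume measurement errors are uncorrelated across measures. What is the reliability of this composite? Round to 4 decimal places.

Var(C) = 1.9² + 2.4² + 0.8² + 2·[4.56·0.52 + 1.52·0.05 + 1.92·0.13] = 10.01 + 5.3936 = 15.4036.
Under uncorrelated errors the observed covariances equal the true-score covariances, so only the own-variance terms attenuate.
True-score variance = [1.9²·0.92 + 2.4²·0.72 + 0.8²·0.66] + 5.3936 = 7.8908 + 5.3936 = 13.2844.
Reliability = 13.2844 / 15.4036 = 0.8624.

0.8624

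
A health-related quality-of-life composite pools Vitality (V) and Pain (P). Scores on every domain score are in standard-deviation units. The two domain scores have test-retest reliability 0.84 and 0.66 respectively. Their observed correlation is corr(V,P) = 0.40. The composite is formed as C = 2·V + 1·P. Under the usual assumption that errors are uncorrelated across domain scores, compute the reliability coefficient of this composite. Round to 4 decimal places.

0.8515

Var(C) = 2² + 1 + 2·[2·0.40] = 5 + 1.6 = 6.6.
With uncorrelated errors the cross-covariances are all true-score covariance, so they carry over unchanged; only the diagonal terms shrink to ρᵢσᵢ².
True-score variance = [2²·0.84 + 0.66] + 1.6 = 4.02 + 1.6 = 5.62.
Reliability = 5.62 / 6.6 = 0.8515.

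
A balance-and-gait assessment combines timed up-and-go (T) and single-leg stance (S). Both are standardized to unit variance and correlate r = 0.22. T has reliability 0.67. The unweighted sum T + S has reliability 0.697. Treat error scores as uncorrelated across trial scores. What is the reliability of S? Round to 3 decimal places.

0.591

Var(T+S) = 2 + 2·0.22 = 2.440.
True-score variance = ρ_T + ρ_S + 2·0.22, so 0.697 = (0.67 + ρ_S + 0.44) / 2.440.
ρ_S = 0.697·2.440 − 0.67 − 0.44 = 0.591.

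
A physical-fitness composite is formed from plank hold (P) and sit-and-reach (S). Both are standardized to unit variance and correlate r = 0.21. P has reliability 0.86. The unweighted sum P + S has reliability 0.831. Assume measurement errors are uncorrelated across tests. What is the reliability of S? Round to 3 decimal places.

Var(P+S) = 2 + 2·0.21 = 2.420.
True-score variance = ρ_P + ρ_S + 2·0.21, so 0.831 = (0.86 + ρ_S + 0.42) / 2.420.
ρ_S = 0.831·2.420 − 0.86 − 0.42 = 0.731.

0.731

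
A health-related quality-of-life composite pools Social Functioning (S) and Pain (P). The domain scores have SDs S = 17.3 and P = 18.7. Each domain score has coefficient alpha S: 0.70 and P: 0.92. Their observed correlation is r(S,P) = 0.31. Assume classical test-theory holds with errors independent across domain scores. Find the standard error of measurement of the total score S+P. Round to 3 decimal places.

Var(total) = 648.98 + 200.576 = 849.556.
True-score variance = 531.218 + 200.576 = 731.794, so reliability = 0.8614.
Error variance = 849.556 − 731.794 = 117.762; SEM = √117.762 = 10.852.

10.852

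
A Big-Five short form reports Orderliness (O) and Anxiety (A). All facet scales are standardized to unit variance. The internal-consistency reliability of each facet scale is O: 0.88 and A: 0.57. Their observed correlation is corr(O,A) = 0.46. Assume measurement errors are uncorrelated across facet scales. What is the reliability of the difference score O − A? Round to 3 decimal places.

0.491

Var(O−A) = 1 + 1 − 2·0.46 = 2 − 0.92 = 1.08.
Because errors are independent across components, Cov(Tᵢ,Tⱼ) = Cov(Xᵢ,Xⱼ); the off-diagonal part of the true-score variance is the same as above.
True-score variance = [0.88 + 0.57] − 0.92 = 1.45 − 0.92 = 0.53.
Reliability = 0.53 / 1.08 = 0.491.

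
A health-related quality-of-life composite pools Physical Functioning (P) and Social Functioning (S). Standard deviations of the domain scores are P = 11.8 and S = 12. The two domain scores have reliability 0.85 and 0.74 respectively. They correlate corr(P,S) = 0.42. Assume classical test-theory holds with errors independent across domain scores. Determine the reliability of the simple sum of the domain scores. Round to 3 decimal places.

0.855

Var(P+S) = 11.8² + 12² + 2·[11.8·12·0.42] = 283.24 + 118.944 = 402.184.
Because errors are independent across components, Cov(Tᵢ,Tⱼ) = Cov(Xᵢ,Xⱼ); the off-diagonal part of the true-score variance is the same as above.
True-score variance = [11.8²·0.85 + 12²·0.74] + 118.944 = 224.914 + 118.944 = 343.858.
Reliability = 343.858 / 402.184 = 0.855.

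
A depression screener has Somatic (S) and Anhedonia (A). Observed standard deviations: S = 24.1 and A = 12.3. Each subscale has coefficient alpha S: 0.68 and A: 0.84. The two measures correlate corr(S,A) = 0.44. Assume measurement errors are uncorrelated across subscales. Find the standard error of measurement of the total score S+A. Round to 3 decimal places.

14.494

Var(total) = 732.1 + 260.858 = 992.958.
True-score variance = 522.034 + 260.858 = 782.893, so reliability = 0.7884.
Error variance = 992.958 − 782.893 = 210.066; SEM = √210.066 = 14.494.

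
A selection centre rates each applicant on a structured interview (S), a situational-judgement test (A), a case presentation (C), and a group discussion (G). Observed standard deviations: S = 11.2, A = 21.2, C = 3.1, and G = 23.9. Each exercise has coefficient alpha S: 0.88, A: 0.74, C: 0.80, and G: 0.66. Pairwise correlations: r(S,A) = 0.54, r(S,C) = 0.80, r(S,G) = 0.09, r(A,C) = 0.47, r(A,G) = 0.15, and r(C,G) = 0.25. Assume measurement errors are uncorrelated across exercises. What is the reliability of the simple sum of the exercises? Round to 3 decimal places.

Var(S+A+C+G) = 11.2² + 21.2² + 3.1² + 23.9² + 2·[11.2·21.2·0.54 + 11.2·3.1·0.80 + 11.2·23.9·0.09 + 21.2·3.1·0.47 + 21.2·23.9·0.15 + 3.1·23.9·0.25] = 1155.7 + 610.995 = 1766.7.
With uncorrelated errors the cross-covariances are all true-score covariance, so they carry over unchanged; only the diagonal terms shrink to ρᵢσᵢ².
True-score variance = [11.2²·0.88 + 21.2²·0.74 + 3.1²·0.80 + 23.9²·0.66] + 610.995 = 827.659 + 610.995 = 1438.65.
Reliability = 1438.65 / 1766.7 = 0.814.

0.814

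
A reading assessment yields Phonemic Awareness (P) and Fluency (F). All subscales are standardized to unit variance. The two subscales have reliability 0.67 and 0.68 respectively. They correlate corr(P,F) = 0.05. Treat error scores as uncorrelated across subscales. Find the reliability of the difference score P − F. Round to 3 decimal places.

0.658

Var(P−F) = 1 + 1 − 2·0.05 = 2 − 0.1 = 1.9.
Under uncorrelated errors the observed covariances equal the true-score covariances, so only the own-variance terms attenuate.
True-score variance = [0.67 + 0.68] − 0.1 = 1.35 − 0.1 = 1.25.
Reliability = 1.25 / 1.9 = 0.658.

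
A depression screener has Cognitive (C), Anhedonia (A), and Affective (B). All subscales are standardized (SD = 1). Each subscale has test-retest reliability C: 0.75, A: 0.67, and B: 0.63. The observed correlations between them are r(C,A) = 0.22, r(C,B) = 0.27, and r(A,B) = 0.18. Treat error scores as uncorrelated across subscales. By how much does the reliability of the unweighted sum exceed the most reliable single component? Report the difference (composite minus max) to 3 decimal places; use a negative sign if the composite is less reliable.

Var(sum) = 3 + 1.34 = 4.34; true-score variance = 2.05 + 1.34 = 3.39; composite reliability = 0.7811.
Max component reliability = 0.7500.
Difference = 0.7811 − 0.7500 = 0.031.

0.031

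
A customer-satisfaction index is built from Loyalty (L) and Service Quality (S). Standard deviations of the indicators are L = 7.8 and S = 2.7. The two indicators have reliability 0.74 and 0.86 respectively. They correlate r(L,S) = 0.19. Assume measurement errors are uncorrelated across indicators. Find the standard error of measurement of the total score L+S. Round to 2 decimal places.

4.10

Var(total) = 68.13 + 8.0028 = 76.1328.
True-score variance = 51.291 + 8.0028 = 59.2938, so reliability = 0.7788.
Error variance = 76.1328 − 59.2938 = 16.839; SEM = √16.839 = 4.10.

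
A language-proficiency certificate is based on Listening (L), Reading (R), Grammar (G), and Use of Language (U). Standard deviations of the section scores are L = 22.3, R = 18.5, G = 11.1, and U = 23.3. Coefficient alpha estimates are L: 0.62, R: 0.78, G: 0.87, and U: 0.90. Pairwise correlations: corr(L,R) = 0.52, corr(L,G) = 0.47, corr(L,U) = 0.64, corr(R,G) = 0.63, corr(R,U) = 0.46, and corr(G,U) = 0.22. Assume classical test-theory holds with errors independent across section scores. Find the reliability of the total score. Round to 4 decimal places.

Var(L+R+G+U) = 22.3² + 18.5² + 11.1² + 23.3² + 2·[22.3·18.5·0.52 + 22.3·11.1·0.47 + 22.3·23.3·0.64 + 18.5·11.1·0.63 + 18.5·23.3·0.46 + 11.1·23.3·0.22] = 1505.64 + 2095.91 = 3601.55.
With uncorrelated errors the cross-covariances are all true-score covariance, so they carry over unchanged; only the diagonal terms shrink to ρᵢσᵢ².
True-score variance = [22.3²·0.62 + 18.5²·0.78 + 11.1²·0.87 + 23.3²·0.90] + 2095.91 = 1171.07 + 2095.91 = 3266.98.
Reliability = 3266.98 / 3601.55 = 0.9071.

0.9071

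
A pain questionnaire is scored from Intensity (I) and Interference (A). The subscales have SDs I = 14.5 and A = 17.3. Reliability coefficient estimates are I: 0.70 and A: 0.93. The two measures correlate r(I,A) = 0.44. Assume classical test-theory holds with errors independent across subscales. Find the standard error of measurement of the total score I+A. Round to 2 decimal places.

9.17

Var(total) = 509.54 + 220.748 = 730.288.
True-score variance = 425.515 + 220.748 = 646.263, so reliability = 0.8849.
Error variance = 730.288 − 646.263 = 84.0253; SEM = √84.0253 = 9.17.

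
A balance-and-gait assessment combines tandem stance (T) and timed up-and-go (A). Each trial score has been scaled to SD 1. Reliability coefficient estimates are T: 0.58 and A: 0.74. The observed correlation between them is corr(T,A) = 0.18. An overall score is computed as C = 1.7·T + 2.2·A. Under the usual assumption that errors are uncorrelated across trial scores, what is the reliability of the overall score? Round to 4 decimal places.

Var(C) = 1.7² + 2.2² + 2·[3.74·0.18] = 7.73 + 1.3464 = 9.0764.
Because errors are independent across components, Cov(Tᵢ,Tⱼ) = Cov(Xᵢ,Xⱼ); the off-diagonal part of the true-score variance is the same as above.
True-score variance = [1.7²·0.58 + 2.2²·0.74] + 1.3464 = 5.2578 + 1.3464 = 6.6042.
Reliability = 6.6042 / 9.0764 = 0.7276.

0.7276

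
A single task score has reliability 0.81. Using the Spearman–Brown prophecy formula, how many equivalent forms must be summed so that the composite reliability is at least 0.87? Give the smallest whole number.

k ≥ ρ*(1−ρ₁)/(ρ₁(1−ρ*)) = 0.87·0.19 / (0.81·0.13) = 1.570.
Smallest integer k = 2.

2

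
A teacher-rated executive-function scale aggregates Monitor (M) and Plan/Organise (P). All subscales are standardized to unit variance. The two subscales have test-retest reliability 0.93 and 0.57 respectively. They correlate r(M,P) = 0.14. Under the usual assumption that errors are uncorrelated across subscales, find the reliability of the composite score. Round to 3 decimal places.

0.781

Var(M+P) = 2 + 2·[0.14] = 2 + 0.28 = 2.28.
Because errors are independent across components, Cov(Tᵢ,Tⱼ) = Cov(Xᵢ,Xⱼ); the off-diagonal part of the true-score variance is the same as above.
True-score variance = [0.93 + 0.57] + 0.28 = 1.5 + 0.28 = 1.78.
Reliability = 1.78 / 2.28 = 0.781.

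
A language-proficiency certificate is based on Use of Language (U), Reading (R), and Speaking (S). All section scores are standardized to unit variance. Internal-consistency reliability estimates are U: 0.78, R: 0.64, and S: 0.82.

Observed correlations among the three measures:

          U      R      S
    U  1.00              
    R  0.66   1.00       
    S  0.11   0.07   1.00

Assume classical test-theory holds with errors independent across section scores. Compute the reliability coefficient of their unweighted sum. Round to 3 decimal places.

0.838

Var(U+R+S) = 3 + 2·[0.66 + 0.11 + 0.07] = 3 + 1.68 = 4.68.
With uncorrelated errors the cross-covariances are all true-score covariance, so they carry over unchanged; only the diagonal terms shrink to ρᵢσᵢ².
True-score variance = [0.78 + 0.64 + 0.82] + 1.68 = 2.24 + 1.68 = 3.92.
Reliability = 3.92 / 4.68 = 0.838.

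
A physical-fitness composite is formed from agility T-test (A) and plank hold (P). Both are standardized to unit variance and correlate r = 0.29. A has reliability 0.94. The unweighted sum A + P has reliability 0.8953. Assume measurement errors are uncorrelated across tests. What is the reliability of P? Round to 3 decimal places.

Var(A+P) = 2 + 2·0.29 = 2.580.
True-score variance = ρ_A + ρ_P + 2·0.29, so 0.8953 = (0.94 + ρ_P + 0.58) / 2.580.
ρ_P = 0.8953·2.580 − 0.94 − 0.58 = 0.790.

0.790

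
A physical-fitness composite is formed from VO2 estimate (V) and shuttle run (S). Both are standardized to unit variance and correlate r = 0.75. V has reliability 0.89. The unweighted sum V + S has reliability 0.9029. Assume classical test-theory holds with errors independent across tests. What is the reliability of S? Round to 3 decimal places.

Var(V+S) = 2 + 2·0.75 = 3.500.
True-score variance = ρ_V + ρ_S + 2·0.75, so 0.9029 = (0.89 + ρ_S + 1.50) / 3.500.
ρ_S = 0.9029·3.500 − 0.89 − 1.50 = 0.770.

0.770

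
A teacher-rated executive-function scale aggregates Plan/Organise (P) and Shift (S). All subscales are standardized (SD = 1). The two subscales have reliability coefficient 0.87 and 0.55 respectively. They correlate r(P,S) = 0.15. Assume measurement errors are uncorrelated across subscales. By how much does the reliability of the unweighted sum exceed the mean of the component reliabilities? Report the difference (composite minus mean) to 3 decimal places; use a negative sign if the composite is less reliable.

0.038

Var(sum) = 2 + 0.3 = 2.3; true-score variance = 1.42 + 0.3 = 1.72; composite reliability = 0.7478.
Mean component reliability = 0.7100.
Difference = 0.7478 − 0.7100 = 0.038.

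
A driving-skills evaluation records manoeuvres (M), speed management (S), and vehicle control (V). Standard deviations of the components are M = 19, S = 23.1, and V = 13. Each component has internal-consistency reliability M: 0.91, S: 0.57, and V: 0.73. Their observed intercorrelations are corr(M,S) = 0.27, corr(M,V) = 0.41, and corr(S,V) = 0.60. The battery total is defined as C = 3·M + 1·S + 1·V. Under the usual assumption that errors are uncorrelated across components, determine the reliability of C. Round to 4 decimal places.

Var(C) = 3²·19² + 23.1² + 13² + 2·[3·19·23.1·0.27 + 3·19·13·0.41 + 23.1·13·0.60] = 3951.61 + 1679 = 5630.61.
Because errors are independent across components, Cov(Tᵢ,Tⱼ) = Cov(Xᵢ,Xⱼ); the off-diagonal part of the true-score variance is the same as above.
True-score variance = [3²·19²·0.91 + 23.1²·0.57 + 13²·0.73] + 1679 = 3384.12 + 1679 = 5063.12.
Reliability = 5063.12 / 5630.61 = 0.8992.

0.8992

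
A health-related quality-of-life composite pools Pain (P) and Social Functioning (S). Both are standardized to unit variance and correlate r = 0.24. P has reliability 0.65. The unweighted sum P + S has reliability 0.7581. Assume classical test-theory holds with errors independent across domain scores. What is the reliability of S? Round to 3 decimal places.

Var(P+S) = 2 + 2·0.24 = 2.480.
True-score variance = ρ_P + ρ_S + 2·0.24, so 0.7581 = (0.65 + ρ_S + 0.48) / 2.480.
ρ_S = 0.7581·2.480 − 0.65 − 0.48 = 0.750.

0.750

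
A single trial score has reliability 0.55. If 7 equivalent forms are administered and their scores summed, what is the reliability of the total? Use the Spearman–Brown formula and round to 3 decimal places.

0.895

ρ_k = kρ / (1 + (k−1)ρ) = 7·0.55 / (1 + 6·0.55) = 3.850 / 4.300 = 0.895.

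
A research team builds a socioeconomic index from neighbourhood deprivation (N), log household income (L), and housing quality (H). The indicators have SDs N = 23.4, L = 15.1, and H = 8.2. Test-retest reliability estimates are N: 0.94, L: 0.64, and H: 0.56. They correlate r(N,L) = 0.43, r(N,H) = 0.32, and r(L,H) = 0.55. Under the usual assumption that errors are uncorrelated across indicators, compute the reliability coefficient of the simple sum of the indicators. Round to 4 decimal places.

Var(N+L+H) = 23.4² + 15.1² + 8.2² + 2·[23.4·15.1·0.43 + 23.4·8.2·0.32 + 15.1·8.2·0.55] = 842.81 + 562.878 = 1405.69.
With uncorrelated errors the cross-covariances are all true-score covariance, so they carry over unchanged; only the diagonal terms shrink to ρᵢσᵢ².
True-score variance = [23.4²·0.94 + 15.1²·0.64 + 8.2²·0.56] + 562.878 = 698.287 + 562.878 = 1261.16.
Reliability = 1261.16 / 1405.69 = 0.8972.

0.8972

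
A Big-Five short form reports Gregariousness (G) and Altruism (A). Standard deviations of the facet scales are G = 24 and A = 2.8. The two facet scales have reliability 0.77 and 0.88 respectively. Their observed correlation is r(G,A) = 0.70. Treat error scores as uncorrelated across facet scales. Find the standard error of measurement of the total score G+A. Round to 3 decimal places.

11.551

Var(total) = 583.84 + 94.08 = 677.92.
True-score variance = 450.419 + 94.08 = 544.499, so reliability = 0.8032.
Error variance = 677.92 − 544.499 = 133.421; SEM = √133.421 = 11.551.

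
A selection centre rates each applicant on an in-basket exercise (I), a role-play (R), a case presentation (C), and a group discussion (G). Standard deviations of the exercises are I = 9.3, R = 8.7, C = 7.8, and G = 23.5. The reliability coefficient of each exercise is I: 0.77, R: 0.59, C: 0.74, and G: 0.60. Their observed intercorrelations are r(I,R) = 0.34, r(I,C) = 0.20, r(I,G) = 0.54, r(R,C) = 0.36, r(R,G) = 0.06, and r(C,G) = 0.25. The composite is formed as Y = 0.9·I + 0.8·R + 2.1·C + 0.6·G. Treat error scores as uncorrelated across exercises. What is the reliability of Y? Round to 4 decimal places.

Var(Y) = 0.9²·9.3² + 0.8²·8.7² + 2.1²·7.8² + 0.6²·23.5² + 2·[0.72·9.3·8.7·0.34 + 1.89·9.3·7.8·0.20 + 0.54·9.3·23.5·0.54 + 1.68·8.7·7.8·0.36 + 0.48·8.7·23.5·0.06 + 1.26·7.8·23.5·0.25] = 585.613 + 431.251 = 1016.86.
With uncorrelated errors the cross-covariances are all true-score covariance, so they carry over unchanged; only the diagonal terms shrink to ρᵢσᵢ².
True-score variance = [0.9²·9.3²·0.77 + 0.8²·8.7²·0.59 + 2.1²·7.8²·0.74 + 0.6²·23.5²·0.60] + 431.251 = 400.356 + 431.251 = 831.607.
Reliability = 831.607 / 1016.86 = 0.8178.

0.8178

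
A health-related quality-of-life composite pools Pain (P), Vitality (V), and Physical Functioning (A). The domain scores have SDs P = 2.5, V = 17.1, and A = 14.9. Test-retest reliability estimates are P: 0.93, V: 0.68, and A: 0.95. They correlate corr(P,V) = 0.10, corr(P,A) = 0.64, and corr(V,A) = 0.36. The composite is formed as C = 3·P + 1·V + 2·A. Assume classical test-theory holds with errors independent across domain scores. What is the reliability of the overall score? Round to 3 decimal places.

Var(C) = 3²·2.5² + 17.1² + 2²·14.9² + 2·[3·2.5·17.1·0.10 + 6·2.5·14.9·0.64 + 2·17.1·14.9·0.36] = 1236.7 + 678.628 = 1915.33.
Because errors are independent across components, Cov(Tᵢ,Tⱼ) = Cov(Xᵢ,Xⱼ); the off-diagonal part of the true-score variance is the same as above.
True-score variance = [3²·2.5²·0.93 + 17.1²·0.68 + 2²·14.9²·0.95] + 678.628 = 1094.79 + 678.628 = 1773.42.
Reliability = 1773.42 / 1915.33 = 0.926.

0.926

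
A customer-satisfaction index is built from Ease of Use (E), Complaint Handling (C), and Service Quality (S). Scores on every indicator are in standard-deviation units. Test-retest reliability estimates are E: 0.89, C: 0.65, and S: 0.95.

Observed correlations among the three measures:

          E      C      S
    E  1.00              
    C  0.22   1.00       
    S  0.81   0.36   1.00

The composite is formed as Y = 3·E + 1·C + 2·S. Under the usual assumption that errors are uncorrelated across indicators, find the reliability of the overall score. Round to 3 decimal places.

0.942

Var(Y) = 3² + 1 + 2² + 2·[3·0.22 + 6·0.81 + 2·0.36] = 14 + 12.48 = 26.48.
With uncorrelated errors the cross-covariances are all true-score covariance, so they carry over unchanged; only the diagonal terms shrink to ρᵢσᵢ².
True-score variance = [3²·0.89 + 0.65 + 2²·0.95] + 12.48 = 12.46 + 12.48 = 24.94.
Reliability = 24.94 / 26.48 = 0.942.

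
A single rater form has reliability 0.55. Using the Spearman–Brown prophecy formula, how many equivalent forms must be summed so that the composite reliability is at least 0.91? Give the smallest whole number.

9

k ≥ ρ*(1−ρ₁)/(ρ₁(1−ρ*)) = 0.91·0.45 / (0.55·0.09) = 8.273.
Smallest integer k = 9.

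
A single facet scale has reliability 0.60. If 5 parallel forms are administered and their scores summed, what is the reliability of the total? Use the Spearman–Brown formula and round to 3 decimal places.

0.882

ρ_k = kρ / (1 + (k−1)ρ) = 5·0.60 / (1 + 4·0.60) = 3.000 / 3.400 = 0.882.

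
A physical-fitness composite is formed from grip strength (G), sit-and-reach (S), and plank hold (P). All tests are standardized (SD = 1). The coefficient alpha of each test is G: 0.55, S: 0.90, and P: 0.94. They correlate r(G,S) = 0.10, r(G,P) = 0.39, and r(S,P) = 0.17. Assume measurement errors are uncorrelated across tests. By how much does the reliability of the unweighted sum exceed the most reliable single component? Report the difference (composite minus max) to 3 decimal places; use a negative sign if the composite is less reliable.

Var(sum) = 3 + 1.32 = 4.32; true-score variance = 2.39 + 1.32 = 3.71; composite reliability = 0.8588.
Max component reliability = 0.9400.
Difference = 0.8588 − 0.9400 = -0.081.

-0.081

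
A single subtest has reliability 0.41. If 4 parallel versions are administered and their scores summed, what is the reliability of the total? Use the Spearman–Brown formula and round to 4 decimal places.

ρ_k = kρ / (1 + (k−1)ρ) = 4·0.41 / (1 + 3·0.41) = 1.640 / 2.230 = 0.7354.

0.7354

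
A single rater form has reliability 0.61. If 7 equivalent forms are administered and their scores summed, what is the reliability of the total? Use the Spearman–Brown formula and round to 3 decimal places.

0.916

ρ_k = kρ / (1 + (k−1)ρ) = 7·0.61 / (1 + 6·0.61) = 4.270 / 4.660 = 0.916.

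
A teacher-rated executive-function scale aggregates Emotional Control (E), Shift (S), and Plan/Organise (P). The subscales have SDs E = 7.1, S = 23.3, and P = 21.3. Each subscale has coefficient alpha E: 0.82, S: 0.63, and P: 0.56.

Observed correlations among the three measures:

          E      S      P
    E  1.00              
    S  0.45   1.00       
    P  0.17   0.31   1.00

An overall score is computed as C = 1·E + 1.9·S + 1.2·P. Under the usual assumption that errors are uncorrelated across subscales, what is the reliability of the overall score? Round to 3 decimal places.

Var(C) = 7.1² + 1.9²·23.3² + 1.2²·21.3² + 2·[1.9·7.1·23.3·0.45 + 1.2·7.1·21.3·0.17 + 2.28·23.3·21.3·0.31] = 2663.56 + 1046.14 = 3709.7.
Under uncorrelated errors the observed covariances equal the true-score covariances, so only the own-variance terms attenuate.
True-score variance = [7.1²·0.82 + 1.9²·23.3²·0.63 + 1.2²·21.3²·0.56] + 1046.14 = 1641.89 + 1046.14 = 2688.03.
Reliability = 2688.03 / 3709.7 = 0.725.

0.725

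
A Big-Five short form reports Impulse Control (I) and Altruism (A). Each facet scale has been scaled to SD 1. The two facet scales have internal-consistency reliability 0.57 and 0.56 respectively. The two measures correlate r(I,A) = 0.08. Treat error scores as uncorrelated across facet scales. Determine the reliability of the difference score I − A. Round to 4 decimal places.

Var(I−A) = 1 + 1 − 2·0.08 = 2 − 0.16 = 1.84.
With uncorrelated errors the cross-covariances are all true-score covariance, so they carry over unchanged; only the diagonal terms shrink to ρᵢσᵢ².
True-score variance = [0.57 + 0.56] − 0.16 = 1.13 − 0.16 = 0.97.
Reliability = 0.97 / 1.84 = 0.5272.

0.5272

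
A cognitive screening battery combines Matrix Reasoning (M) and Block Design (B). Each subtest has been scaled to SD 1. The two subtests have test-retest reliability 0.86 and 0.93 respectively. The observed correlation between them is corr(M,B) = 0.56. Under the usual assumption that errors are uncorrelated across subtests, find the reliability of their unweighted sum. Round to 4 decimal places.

0.9327

Var(M+B) = 2 + 2·[0.56] = 2 + 1.12 = 3.12.
Under uncorrelated errors the observed covariances equal the true-score covariances, so only the own-variance terms attenuate.
True-score variance = [0.86 + 0.93] + 1.12 = 1.79 + 1.12 = 2.91.
Reliability = 2.91 / 3.12 = 0.9327.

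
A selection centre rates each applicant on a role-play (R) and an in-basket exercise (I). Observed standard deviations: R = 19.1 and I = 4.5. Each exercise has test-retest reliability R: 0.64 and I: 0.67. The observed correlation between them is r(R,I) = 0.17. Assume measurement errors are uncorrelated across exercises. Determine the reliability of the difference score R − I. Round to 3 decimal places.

Var(R−I) = 19.1² + 4.5² − 2·19.1·4.5·0.17 = 385.06 − 29.223 = 355.837.
Under uncorrelated errors the observed covariances equal the true-score covariances, so only the own-variance terms attenuate.
True-score variance = [19.1²·0.64 + 4.5²·0.67] − 29.223 = 247.046 − 29.223 = 217.823.
Reliability = 217.823 / 355.837 = 0.612.

0.612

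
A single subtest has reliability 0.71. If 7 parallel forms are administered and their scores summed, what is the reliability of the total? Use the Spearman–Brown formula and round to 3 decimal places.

ρ_k = kρ / (1 + (k−1)ρ) = 7·0.71 / (1 + 6·0.71) = 4.970 / 5.260 = 0.945.

0.945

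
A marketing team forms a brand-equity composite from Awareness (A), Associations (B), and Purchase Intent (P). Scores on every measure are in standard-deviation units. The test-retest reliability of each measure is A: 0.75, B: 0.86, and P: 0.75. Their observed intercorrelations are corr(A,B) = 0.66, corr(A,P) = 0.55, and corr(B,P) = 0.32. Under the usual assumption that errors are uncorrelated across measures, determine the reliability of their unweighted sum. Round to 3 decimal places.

0.894

Var(A+B+P) = 3 + 2·[0.66 + 0.55 + 0.32] = 3 + 3.06 = 6.06.
With uncorrelated errors the cross-covariances are all true-score covariance, so they carry over unchanged; only the diagonal terms shrink to ρᵢσᵢ².
True-score variance = [0.75 + 0.86 + 0.75] + 3.06 = 2.36 + 3.06 = 5.42.
Reliability = 5.42 / 6.06 = 0.894.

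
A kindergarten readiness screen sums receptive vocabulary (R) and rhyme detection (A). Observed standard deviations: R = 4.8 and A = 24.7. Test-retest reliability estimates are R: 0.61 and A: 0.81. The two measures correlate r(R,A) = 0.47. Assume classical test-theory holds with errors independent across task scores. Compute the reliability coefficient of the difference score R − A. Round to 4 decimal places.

0.7606

Var(R−A) = 4.8² + 24.7² − 2·4.8·24.7·0.47 = 633.13 − 111.446 = 521.684.
Because errors are independent across components, Cov(Tᵢ,Tⱼ) = Cov(Xᵢ,Xⱼ); the off-diagonal part of the true-score variance is the same as above.
True-score variance = [4.8²·0.61 + 24.7²·0.81] − 111.446 = 508.227 − 111.446 = 396.781.
Reliability = 396.781 / 521.684 = 0.7606.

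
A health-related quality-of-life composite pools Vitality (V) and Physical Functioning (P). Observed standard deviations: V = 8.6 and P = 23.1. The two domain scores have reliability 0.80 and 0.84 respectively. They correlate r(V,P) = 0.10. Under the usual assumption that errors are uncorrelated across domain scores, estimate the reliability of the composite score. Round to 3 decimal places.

0.845

Var(V+P) = 8.6² + 23.1² + 2·[8.6·23.1·0.10] = 607.57 + 39.732 = 647.302.
Because errors are independent across components, Cov(Tᵢ,Tⱼ) = Cov(Xᵢ,Xⱼ); the off-diagonal part of the true-score variance is the same as above.
True-score variance = [8.6²·0.80 + 23.1²·0.84] + 39.732 = 507.4 + 39.732 = 547.132.
Reliability = 547.132 / 647.302 = 0.845.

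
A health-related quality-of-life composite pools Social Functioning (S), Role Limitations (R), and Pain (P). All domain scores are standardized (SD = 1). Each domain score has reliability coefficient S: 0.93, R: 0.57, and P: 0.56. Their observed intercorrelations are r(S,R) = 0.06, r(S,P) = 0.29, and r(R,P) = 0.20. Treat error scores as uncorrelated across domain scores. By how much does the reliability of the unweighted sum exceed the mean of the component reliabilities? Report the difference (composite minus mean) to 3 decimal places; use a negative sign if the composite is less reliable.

0.084

Var(sum) = 3 + 1.1 = 4.1; true-score variance = 2.06 + 1.1 = 3.16; composite reliability = 0.7707.
Mean component reliability = 0.6867.
Difference = 0.7707 − 0.6867 = 0.084.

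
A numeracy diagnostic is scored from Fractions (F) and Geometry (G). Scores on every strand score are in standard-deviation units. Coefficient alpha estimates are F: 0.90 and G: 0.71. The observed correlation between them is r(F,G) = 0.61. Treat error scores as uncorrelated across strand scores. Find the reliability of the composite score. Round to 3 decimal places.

Var(F+G) = 2 + 2·[0.61] = 2 + 1.22 = 3.22.
Because errors are independent across components, Cov(Tᵢ,Tⱼ) = Cov(Xᵢ,Xⱼ); the off-diagonal part of the true-score variance is the same as above.
True-score variance = [0.90 + 0.71] + 1.22 = 1.61 + 1.22 = 2.83.
Reliability = 2.83 / 3.22 = 0.879.

0.879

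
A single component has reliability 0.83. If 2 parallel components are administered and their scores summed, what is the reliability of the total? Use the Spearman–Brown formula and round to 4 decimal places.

0.9071

ρ_k = kρ / (1 + (k−1)ρ) = 2·0.83 / (1 + 1·0.83) = 1.660 / 1.830 = 0.9071.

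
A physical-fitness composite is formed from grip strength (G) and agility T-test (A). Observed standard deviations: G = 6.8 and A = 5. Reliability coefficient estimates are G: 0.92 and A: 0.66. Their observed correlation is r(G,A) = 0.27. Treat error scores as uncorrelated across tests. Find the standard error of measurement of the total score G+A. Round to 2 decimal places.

3.49

Var(total) = 71.24 + 18.36 = 89.6.
True-score variance = 59.0408 + 18.36 = 77.4008, so reliability = 0.8638.
Error variance = 89.6 − 77.4008 = 12.1992; SEM = √12.1992 = 3.49.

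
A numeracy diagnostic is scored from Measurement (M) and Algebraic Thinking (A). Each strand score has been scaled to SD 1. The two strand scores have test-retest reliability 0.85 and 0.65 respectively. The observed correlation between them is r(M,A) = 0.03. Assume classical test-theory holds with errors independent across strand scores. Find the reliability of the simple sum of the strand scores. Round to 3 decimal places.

0.757

Var(M+A) = 2 + 2·[0.03] = 2 + 0.06 = 2.06.
With uncorrelated errors the cross-covariances are all true-score covariance, so they carry over unchanged; only the diagonal terms shrink to ρᵢσᵢ².
True-score variance = [0.85 + 0.65] + 0.06 = 1.5 + 0.06 = 1.56.
Reliability = 1.56 / 2.06 = 0.757.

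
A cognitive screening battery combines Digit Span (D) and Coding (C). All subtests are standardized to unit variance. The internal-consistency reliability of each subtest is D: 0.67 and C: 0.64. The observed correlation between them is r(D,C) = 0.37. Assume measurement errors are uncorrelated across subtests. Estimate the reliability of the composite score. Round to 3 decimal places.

0.748

Var(D+C) = 2 + 2·[0.37] = 2 + 0.74 = 2.74.
With uncorrelated errors the cross-covariances are all true-score covariance, so they carry over unchanged; only the diagonal terms shrink to ρᵢσᵢ².
True-score variance = [0.67 + 0.64] + 0.74 = 1.31 + 0.74 = 2.05.
Reliability = 2.05 / 2.74 = 0.748.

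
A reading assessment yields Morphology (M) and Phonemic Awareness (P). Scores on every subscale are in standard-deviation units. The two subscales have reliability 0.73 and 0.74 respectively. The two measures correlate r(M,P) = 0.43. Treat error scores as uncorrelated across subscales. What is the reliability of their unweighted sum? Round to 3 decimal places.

0.815

Var(M+P) = 2 + 2·[0.43] = 2 + 0.86 = 2.86.
With uncorrelated errors the cross-covariances are all true-score covariance, so they carry over unchanged; only the diagonal terms shrink to ρᵢσᵢ².
True-score variance = [0.73 + 0.74] + 0.86 = 1.47 + 0.86 = 2.33.
Reliability = 2.33 / 2.86 = 0.815.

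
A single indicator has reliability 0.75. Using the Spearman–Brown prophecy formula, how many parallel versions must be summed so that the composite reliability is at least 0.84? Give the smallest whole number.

2

k ≥ ρ*(1−ρ₁)/(ρ₁(1−ρ*)) = 0.84·0.25 / (0.75·0.16) = 1.750.
Smallest integer k = 2.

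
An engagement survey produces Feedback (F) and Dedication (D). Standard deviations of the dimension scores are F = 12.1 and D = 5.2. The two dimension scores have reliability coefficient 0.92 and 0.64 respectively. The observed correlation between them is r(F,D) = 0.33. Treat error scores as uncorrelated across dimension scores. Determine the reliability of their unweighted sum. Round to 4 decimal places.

Var(F+D) = 12.1² + 5.2² + 2·[12.1·5.2·0.33] = 173.45 + 41.5272 = 214.977.
With uncorrelated errors the cross-covariances are all true-score covariance, so they carry over unchanged; only the diagonal terms shrink to ρᵢσᵢ².
True-score variance = [12.1²·0.92 + 5.2²·0.64] + 41.5272 = 152.003 + 41.5272 = 193.53.
Reliability = 193.53 / 214.977 = 0.9002.

0.9002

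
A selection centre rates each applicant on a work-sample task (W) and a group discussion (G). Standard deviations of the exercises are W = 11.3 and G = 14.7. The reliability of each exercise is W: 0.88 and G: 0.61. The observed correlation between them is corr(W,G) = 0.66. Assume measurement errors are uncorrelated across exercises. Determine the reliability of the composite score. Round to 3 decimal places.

Var(W+G) = 11.3² + 14.7² + 2·[11.3·14.7·0.66] = 343.78 + 219.265 = 563.045.
With uncorrelated errors the cross-covariances are all true-score covariance, so they carry over unchanged; only the diagonal terms shrink to ρᵢσᵢ².
True-score variance = [11.3²·0.88 + 14.7²·0.61] + 219.265 = 244.182 + 219.265 = 463.447.
Reliability = 463.447 / 563.045 = 0.823.

0.823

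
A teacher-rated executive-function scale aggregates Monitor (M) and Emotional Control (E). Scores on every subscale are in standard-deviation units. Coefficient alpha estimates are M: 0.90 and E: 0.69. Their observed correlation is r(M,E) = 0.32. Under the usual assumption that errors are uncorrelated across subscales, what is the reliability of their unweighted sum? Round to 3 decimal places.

Var(M+E) = 2 + 2·[0.32] = 2 + 0.64 = 2.64.
Because errors are independent across components, Cov(Tᵢ,Tⱼ) = Cov(Xᵢ,Xⱼ); the off-diagonal part of the true-score variance is the same as above.
True-score variance = [0.90 + 0.69] + 0.64 = 1.59 + 0.64 = 2.23.
Reliability = 2.23 / 2.64 = 0.845.

0.845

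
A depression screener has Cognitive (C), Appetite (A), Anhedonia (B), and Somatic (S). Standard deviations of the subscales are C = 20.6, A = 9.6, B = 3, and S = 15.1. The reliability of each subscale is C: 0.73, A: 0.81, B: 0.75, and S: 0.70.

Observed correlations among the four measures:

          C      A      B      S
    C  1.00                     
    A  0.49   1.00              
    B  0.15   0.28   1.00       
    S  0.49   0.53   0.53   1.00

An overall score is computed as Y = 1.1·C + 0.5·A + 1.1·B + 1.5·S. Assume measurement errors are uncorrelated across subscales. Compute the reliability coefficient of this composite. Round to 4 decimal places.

0.8419

Var(Y) = 1.1²·20.6² + 0.5²·9.6² + 1.1²·3² + 1.5²·15.1² + 2·[0.55·20.6·9.6·0.49 + 1.21·20.6·3·0.15 + 1.65·20.6·15.1·0.49 + 0.55·9.6·3·0.28 + 0.75·9.6·15.1·0.53 + 1.65·3·15.1·0.53] = 1060.43 + 835.353 = 1895.78.
Under uncorrelated errors the observed covariances equal the true-score covariances, so only the own-variance terms attenuate.
True-score variance = [1.1²·20.6²·0.73 + 0.5²·9.6²·0.81 + 1.1²·3²·0.75 + 1.5²·15.1²·0.70] + 835.353 = 760.783 + 835.353 = 1596.14.
Reliability = 1596.14 / 1895.78 = 0.8419.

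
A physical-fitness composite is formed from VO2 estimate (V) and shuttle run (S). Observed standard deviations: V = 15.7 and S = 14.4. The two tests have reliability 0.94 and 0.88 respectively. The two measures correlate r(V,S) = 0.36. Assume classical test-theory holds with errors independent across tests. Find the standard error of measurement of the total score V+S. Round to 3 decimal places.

6.299

Var(total) = 453.85 + 162.778 = 616.628.
True-score variance = 414.177 + 162.778 = 576.955, so reliability = 0.9357.
Error variance = 616.628 − 576.955 = 39.6726; SEM = √39.6726 = 6.299.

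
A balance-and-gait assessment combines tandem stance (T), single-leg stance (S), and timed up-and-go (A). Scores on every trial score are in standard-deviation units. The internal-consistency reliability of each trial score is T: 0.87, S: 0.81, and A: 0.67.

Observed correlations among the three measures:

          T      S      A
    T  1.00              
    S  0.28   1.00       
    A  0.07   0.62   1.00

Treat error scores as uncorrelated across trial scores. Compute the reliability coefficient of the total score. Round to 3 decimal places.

Var(T+S+A) = 3 + 2·[0.28 + 0.07 + 0.62] = 3 + 1.94 = 4.94.
Because errors are independent across components, Cov(Tᵢ,Tⱼ) = Cov(Xᵢ,Xⱼ); the off-diagonal part of the true-score variance is the same as above.
True-score variance = [0.87 + 0.81 + 0.67] + 1.94 = 2.35 + 1.94 = 4.29.
Reliability = 4.29 / 4.94 = 0.868.

0.868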